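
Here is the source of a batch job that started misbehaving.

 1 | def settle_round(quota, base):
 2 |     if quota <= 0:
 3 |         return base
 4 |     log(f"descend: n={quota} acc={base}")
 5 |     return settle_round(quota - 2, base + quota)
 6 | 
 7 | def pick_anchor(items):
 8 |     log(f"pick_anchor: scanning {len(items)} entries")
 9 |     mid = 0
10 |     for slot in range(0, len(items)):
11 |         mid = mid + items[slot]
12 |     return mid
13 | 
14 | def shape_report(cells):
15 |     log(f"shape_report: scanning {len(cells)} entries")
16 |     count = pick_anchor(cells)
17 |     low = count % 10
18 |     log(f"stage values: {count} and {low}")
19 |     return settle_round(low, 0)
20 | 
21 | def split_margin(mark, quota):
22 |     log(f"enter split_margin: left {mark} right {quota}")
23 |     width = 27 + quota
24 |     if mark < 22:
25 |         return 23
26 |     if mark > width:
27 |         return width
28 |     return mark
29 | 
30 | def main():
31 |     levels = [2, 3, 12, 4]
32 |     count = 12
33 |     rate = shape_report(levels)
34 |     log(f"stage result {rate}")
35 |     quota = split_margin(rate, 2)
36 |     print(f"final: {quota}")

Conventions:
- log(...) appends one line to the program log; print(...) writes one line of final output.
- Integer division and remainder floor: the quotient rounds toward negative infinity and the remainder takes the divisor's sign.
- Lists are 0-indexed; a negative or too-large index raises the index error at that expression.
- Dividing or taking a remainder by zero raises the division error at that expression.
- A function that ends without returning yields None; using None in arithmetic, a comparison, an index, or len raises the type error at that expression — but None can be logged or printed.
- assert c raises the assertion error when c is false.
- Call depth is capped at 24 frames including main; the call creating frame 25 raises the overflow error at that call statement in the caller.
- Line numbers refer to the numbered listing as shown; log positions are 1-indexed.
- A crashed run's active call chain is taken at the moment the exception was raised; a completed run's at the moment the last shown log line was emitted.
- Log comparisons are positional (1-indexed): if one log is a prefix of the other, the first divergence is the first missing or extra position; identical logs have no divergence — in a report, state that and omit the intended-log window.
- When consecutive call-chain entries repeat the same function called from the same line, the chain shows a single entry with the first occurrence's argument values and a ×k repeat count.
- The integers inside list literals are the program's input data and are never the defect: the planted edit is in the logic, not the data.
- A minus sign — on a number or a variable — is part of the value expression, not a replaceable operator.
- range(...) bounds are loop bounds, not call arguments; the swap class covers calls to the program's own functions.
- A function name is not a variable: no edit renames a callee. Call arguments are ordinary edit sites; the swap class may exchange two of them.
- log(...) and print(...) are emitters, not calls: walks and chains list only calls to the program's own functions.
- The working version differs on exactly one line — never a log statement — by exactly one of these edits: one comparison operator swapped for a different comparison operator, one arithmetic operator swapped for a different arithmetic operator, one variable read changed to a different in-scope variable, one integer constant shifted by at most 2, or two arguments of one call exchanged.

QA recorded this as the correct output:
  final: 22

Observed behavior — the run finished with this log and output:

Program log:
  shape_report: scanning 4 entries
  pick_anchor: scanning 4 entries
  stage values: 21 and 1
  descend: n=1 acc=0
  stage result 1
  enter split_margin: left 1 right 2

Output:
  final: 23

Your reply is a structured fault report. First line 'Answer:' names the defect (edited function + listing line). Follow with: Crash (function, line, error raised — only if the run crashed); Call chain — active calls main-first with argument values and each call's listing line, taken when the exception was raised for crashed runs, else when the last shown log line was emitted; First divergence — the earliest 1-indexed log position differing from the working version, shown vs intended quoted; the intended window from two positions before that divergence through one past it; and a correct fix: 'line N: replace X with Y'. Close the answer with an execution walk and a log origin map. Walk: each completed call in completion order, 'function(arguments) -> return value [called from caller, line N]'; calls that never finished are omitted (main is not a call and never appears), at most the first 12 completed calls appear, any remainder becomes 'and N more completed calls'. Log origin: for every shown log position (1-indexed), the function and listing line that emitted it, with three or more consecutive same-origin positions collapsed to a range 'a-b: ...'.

Answer: the defect is in split_margin at line 25.
Key observation: The logs agree in full; only the final output differs.
Call chain: main -> split_margin(1, 2) (called at line 35).
First divergence: none — the logs agree in full.
Execution walk:
  pick_anchor([2, 3, 12, 4]) -> 21  [called from shape_report, line 16]
  settle_round(-1, 1) -> 1  [called from settle_round, line 5]
  settle_round(1, 0) -> 1  [called from shape_report, line 19]
  shape_report([2, 3, 12, 4]) -> 1  [called from main, line 33]
  split_margin(1, 2) -> 23  [called from main, line 35]
Origin of each log line:
  1: from shape_report, line 15
  2: from pick_anchor, line 8
  3: from shape_report, line 18
  4: from settle_round, line 4
  5: from main, line 34
  6: from split_margin, line 22
A correct fix: line 25: replace `23` with `22`.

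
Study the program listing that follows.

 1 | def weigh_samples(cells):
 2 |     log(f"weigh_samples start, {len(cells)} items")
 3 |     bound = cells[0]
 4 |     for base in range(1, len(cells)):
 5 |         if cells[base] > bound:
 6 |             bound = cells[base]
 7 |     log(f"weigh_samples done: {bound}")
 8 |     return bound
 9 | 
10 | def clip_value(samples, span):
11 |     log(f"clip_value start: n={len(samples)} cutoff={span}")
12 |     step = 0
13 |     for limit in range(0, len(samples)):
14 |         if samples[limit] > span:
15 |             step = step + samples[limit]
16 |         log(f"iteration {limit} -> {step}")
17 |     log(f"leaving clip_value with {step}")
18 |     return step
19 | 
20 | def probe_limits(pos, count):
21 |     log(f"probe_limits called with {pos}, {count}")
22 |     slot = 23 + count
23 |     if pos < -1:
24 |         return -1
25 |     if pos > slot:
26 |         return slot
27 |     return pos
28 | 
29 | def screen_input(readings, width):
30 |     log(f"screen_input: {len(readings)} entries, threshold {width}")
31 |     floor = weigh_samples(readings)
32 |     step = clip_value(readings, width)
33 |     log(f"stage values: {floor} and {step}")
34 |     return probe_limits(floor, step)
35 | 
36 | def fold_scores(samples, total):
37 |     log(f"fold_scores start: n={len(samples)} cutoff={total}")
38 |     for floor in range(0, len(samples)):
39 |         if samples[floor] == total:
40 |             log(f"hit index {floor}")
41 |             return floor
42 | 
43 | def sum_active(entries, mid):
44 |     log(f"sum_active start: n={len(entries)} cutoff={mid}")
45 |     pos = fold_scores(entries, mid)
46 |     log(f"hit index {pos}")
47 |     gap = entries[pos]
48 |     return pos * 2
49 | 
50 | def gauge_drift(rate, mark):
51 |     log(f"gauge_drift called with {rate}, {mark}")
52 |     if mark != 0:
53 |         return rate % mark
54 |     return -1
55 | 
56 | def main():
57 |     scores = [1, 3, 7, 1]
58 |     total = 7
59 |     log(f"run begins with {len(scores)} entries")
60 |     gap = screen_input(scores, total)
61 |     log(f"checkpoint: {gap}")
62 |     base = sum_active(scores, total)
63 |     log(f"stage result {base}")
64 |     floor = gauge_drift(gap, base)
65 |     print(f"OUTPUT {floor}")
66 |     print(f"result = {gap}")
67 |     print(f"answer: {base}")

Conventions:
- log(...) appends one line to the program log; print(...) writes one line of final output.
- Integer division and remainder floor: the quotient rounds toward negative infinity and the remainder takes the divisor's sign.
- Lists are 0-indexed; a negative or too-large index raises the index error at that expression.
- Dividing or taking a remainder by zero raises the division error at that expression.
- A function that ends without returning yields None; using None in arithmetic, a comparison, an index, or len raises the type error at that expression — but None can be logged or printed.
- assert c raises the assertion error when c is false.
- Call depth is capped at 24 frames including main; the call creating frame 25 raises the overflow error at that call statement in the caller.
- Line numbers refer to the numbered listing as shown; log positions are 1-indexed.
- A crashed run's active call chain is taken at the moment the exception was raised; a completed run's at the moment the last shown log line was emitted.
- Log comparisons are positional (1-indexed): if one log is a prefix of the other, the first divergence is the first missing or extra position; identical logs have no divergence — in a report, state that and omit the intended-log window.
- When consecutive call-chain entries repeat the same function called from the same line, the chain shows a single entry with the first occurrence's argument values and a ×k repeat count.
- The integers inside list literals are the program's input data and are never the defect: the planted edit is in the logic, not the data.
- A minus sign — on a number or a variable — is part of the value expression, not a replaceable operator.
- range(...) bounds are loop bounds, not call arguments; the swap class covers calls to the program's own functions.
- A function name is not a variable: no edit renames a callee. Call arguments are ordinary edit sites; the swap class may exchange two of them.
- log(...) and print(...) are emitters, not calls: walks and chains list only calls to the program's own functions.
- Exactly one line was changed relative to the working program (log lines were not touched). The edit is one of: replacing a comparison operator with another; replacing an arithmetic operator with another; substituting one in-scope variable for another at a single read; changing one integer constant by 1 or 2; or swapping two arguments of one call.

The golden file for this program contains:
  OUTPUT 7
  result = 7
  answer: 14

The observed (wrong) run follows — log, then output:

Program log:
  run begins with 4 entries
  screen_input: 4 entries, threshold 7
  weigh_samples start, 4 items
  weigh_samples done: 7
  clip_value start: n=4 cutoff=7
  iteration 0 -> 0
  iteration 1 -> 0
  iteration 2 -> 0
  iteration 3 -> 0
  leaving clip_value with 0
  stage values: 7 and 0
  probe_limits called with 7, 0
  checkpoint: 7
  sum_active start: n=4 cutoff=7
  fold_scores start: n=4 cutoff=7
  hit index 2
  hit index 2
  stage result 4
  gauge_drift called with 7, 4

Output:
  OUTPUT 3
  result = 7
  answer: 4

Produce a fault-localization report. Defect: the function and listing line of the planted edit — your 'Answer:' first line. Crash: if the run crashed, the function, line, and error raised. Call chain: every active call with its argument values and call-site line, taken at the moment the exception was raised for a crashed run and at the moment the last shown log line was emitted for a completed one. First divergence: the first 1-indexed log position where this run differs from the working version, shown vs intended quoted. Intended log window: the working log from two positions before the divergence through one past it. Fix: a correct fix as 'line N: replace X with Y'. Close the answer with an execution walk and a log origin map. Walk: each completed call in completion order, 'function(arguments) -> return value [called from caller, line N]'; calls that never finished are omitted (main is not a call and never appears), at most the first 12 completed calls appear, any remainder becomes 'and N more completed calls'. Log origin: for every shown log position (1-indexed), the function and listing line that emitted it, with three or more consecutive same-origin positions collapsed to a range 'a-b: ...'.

Answer: the defect is in sum_active at line 48.
The tell: The earliest visible damage is log position 18 — 'stage result 4' rather than the intended 'stage result 14'.
Call chain: main -> gauge_drift(7, 4) (called at line 64).
First divergence: position 18 — the shown line 'stage result 4' should read 'stage result 14'.
Intended log window:
  16: hit index 2
  17: hit index 2
  18: stage result 14
  19: gauge_drift called with 7, 14
Execution walk:
  weigh_samples([1, 3, 7, 1]) -> 7  [called from screen_input, line 31]
  clip_value([1, 3, 7, 1], 7) -> 0  [called from screen_input, line 32]
  probe_limits(7, 0) -> 7  [called from screen_input, line 34]
  screen_input([1, 3, 7, 1], 7) -> 7  [called from main, line 60]
  fold_scores([1, 3, 7, 1], 7) -> 2  [called from sum_active, line 45]
  sum_active([1, 3, 7, 1], 7) -> 4  [called from main, line 62]
  gauge_drift(7, 4) -> 3  [called from main, line 64]
Log origin:
  1: logged in main at line 59
  2: logged in screen_input at line 30
  3: logged in weigh_samples at line 2
  4: logged in weigh_samples at line 7
  5: logged in clip_value at line 11
  6-9: logged in clip_value at line 16
  10: logged in clip_value at line 17
  11: logged in screen_input at line 33
  12: logged in probe_limits at line 21
  13: logged in main at line 61
  14: logged in sum_active at line 44
  15: logged in fold_scores at line 37
  16: logged in fold_scores at line 40
  17: logged in sum_active at line 46
  18: logged in main at line 63
  19: logged in gauge_drift at line 51
A correct fix: line 48: replace `pos` with `gap`.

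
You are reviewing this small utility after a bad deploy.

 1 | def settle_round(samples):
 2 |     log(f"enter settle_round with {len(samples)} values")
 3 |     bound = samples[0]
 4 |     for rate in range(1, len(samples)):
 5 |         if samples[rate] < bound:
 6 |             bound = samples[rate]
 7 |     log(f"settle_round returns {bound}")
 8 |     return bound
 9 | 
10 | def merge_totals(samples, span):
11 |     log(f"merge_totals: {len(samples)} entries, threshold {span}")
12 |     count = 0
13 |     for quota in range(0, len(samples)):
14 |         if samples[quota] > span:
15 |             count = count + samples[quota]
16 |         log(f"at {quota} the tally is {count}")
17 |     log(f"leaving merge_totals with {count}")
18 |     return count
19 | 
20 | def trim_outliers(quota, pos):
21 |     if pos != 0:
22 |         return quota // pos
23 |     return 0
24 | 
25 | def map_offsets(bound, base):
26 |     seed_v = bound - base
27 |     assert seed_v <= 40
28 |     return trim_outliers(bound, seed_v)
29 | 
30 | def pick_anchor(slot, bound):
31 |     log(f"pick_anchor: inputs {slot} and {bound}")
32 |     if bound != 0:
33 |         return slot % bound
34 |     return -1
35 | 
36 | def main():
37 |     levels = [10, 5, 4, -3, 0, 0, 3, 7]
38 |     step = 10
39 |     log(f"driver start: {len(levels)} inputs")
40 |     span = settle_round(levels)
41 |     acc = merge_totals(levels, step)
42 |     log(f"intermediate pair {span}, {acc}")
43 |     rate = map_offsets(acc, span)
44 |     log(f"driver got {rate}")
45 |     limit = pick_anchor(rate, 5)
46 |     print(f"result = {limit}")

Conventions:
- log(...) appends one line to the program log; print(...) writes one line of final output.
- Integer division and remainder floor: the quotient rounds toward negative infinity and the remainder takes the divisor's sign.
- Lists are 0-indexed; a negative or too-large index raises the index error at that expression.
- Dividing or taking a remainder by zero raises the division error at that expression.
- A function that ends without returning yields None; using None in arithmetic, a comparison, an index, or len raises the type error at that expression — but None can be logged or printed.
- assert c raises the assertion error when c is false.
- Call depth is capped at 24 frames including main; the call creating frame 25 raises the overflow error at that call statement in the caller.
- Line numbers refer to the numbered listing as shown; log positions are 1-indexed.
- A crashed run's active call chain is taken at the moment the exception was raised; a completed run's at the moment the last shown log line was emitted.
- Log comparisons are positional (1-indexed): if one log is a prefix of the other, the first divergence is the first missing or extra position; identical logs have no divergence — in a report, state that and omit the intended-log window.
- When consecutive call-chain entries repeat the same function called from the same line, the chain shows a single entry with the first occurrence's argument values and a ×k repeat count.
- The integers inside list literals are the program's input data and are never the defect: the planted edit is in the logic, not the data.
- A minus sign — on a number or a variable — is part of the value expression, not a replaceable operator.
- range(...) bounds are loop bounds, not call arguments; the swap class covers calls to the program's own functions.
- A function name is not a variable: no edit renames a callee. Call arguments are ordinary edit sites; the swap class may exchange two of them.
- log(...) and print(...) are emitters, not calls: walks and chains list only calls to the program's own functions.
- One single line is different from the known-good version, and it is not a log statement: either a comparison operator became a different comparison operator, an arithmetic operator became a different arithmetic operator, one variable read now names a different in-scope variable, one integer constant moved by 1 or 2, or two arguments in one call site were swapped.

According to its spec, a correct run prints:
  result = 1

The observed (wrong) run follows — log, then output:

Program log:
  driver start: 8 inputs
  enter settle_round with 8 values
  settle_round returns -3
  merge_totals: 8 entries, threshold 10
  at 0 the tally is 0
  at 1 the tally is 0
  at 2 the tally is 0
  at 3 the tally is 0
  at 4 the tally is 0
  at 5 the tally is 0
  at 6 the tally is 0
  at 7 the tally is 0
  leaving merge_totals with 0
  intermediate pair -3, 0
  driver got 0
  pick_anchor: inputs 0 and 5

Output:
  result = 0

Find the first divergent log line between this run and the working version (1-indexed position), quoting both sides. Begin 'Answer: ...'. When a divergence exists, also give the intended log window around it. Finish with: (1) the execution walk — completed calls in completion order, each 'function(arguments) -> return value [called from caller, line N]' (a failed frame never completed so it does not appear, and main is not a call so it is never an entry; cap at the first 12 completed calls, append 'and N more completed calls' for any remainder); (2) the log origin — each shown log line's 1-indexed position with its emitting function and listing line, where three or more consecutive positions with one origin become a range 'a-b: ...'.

Answer: position 15 — the shown line 'driver got 0' should read 'driver got 1'.
Intended log window:
  13: leaving merge_totals with 0
  14: intermediate pair -3, 0
  15: driver got 1
  16: pick_anchor: inputs 1 and 5
Execution walk:
  settle_round([10, 5, 4, -3, 0, 0, 3, 7]) -> -3  [called from main, line 40]
  merge_totals([10, 5, 4, -3, 0, 0, 3, 7], 10) -> 0  [called from main, line 41]
  trim_outliers(0, 3) -> 0  [called from map_offsets, line 28]
  map_offsets(0, -3) -> 0  [called from main, line 43]
  pick_anchor(0, 5) -> 0  [called from main, line 45]
Log origins:
  1 — main, line 39
  2 — settle_round, line 2
  3 — settle_round, line 7
  4 — merge_totals, line 11
  5-12 — merge_totals, line 16
  13 — merge_totals, line 17
  14 — main, line 42
  15 — main, line 44
  16 — pick_anchor, line 31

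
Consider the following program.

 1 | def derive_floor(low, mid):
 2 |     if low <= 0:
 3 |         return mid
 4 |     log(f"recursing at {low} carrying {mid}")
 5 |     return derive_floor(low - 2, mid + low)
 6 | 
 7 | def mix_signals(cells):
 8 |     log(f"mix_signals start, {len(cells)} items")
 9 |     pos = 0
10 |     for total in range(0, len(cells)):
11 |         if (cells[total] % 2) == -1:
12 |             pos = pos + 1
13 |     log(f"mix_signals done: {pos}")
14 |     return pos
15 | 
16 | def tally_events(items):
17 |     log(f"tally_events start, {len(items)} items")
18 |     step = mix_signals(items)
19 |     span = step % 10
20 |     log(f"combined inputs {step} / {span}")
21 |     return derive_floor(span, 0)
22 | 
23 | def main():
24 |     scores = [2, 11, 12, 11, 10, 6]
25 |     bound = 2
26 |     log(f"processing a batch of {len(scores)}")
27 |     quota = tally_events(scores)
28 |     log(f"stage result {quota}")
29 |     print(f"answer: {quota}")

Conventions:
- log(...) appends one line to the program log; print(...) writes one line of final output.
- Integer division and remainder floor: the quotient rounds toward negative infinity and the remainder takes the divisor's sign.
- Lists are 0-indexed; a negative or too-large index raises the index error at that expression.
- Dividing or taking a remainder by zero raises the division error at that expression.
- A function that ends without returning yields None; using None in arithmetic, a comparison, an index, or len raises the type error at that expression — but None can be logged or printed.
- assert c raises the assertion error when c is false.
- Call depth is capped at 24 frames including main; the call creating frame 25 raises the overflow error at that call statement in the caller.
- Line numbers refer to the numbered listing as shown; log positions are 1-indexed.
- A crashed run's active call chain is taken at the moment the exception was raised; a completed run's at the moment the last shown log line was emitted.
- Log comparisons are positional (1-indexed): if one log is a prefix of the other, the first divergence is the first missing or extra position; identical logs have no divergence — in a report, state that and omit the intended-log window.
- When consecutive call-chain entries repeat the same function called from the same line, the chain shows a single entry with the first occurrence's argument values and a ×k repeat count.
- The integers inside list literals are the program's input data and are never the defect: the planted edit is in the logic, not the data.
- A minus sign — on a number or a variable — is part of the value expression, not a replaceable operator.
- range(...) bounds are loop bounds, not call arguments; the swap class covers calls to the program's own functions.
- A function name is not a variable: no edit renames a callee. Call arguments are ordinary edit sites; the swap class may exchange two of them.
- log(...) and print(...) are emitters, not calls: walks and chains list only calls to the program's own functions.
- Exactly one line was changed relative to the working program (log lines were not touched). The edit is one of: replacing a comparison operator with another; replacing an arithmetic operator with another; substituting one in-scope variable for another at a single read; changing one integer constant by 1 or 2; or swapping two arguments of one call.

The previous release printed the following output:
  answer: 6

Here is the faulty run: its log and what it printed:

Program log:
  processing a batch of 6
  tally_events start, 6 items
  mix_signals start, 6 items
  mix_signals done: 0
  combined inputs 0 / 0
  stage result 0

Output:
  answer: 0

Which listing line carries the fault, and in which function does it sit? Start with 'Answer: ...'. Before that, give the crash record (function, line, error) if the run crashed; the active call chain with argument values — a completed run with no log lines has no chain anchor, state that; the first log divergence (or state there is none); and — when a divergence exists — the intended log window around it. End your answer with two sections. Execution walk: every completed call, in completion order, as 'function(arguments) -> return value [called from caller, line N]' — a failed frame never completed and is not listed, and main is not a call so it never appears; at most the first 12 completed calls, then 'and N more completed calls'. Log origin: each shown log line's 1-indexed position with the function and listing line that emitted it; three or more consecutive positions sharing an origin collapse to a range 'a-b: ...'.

Answer: the defect is in mix_signals at line 11.
Key observation: The log first diverges at position 4: the faulty run prints 'mix_signals done: 0' where the working version prints 'mix_signals done: 4'.
Call chain: main.
First divergence: position 4 — the shown line 'mix_signals done: 0' should read 'mix_signals done: 4'.
Intended log window:
  2: tally_events start, 6 items
  3: mix_signals start, 6 items
  4: mix_signals done: 4
  5: combined inputs 4 / 4
Execution walk:
  mix_signals([2, 11, 12, 11, 10, 6]) -> 0  [called from tally_events, line 18]
  derive_floor(0, 0) -> 0  [called from tally_events, line 21]
  tally_events([2, 11, 12, 11, 10, 6]) -> 0  [called from main, line 27]
Log line origins:
  1: emitted by main (line 26)
  2: emitted by tally_events (line 17)
  3: emitted by mix_signals (line 8)
  4: emitted by mix_signals (line 13)
  5: emitted by tally_events (line 20)
  6: emitted by main (line 28)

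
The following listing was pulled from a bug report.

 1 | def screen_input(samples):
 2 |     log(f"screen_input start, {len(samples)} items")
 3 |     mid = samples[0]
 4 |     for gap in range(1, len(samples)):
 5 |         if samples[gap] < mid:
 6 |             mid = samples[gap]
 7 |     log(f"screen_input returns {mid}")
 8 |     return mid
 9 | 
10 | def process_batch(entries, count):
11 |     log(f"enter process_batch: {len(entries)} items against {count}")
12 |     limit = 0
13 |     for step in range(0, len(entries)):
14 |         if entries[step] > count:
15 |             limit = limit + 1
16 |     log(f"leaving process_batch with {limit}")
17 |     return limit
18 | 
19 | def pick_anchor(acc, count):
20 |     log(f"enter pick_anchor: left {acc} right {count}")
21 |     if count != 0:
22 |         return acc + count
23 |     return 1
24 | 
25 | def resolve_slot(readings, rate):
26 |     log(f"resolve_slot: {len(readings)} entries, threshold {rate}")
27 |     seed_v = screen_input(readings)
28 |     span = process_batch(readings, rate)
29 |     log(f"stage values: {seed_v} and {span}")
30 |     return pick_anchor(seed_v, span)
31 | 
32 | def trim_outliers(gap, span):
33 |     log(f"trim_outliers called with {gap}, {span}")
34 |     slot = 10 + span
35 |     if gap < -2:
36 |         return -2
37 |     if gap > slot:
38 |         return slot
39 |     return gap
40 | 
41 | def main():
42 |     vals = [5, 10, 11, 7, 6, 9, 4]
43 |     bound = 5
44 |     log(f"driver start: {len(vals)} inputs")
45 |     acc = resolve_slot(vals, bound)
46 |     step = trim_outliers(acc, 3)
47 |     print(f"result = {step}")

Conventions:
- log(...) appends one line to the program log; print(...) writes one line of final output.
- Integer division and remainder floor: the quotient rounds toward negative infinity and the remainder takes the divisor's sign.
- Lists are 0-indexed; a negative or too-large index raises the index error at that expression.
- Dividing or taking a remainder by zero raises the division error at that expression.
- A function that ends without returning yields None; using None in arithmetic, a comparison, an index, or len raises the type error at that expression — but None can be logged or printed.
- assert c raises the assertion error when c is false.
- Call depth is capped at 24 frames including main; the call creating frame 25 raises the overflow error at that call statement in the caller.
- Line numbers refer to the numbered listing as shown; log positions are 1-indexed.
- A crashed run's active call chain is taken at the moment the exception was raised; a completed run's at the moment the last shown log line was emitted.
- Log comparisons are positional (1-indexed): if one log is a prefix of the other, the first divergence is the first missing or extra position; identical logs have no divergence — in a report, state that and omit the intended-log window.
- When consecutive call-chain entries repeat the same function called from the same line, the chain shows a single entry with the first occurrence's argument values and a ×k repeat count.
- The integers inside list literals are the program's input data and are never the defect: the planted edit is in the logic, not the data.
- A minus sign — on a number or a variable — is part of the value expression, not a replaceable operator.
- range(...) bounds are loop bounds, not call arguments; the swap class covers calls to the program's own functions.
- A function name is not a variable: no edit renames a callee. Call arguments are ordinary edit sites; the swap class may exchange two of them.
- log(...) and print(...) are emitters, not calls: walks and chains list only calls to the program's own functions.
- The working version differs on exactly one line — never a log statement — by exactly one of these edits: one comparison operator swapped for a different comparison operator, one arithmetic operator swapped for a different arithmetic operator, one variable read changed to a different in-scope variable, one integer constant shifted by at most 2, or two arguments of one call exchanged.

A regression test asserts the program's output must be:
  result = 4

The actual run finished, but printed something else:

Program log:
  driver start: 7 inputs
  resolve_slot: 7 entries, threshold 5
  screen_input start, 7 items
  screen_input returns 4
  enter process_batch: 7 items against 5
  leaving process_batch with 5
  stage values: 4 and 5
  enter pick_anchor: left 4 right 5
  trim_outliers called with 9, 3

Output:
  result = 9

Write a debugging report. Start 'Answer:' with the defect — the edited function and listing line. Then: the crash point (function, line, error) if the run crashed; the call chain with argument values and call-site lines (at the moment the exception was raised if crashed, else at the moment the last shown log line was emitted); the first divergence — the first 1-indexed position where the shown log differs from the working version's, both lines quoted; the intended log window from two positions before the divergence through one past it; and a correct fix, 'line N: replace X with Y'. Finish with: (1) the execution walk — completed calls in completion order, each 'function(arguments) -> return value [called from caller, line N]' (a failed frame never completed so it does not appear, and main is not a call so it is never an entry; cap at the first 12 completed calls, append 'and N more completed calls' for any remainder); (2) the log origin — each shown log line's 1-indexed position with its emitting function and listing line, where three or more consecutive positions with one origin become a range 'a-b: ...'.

Answer: the defect is in pick_anchor at line 22.
Core observation: At log position 9 the runs split — shown 'trim_outliers called with 9, 3', but the working version logs 'trim_outliers called with 4, 3'.
Call chain: main -> trim_outliers(9, 3) (called at line 46).
First divergence: at position 9 the run shows 'trim_outliers called with 9, 3' where the working version logs 'trim_outliers called with 4, 3'.
Intended log window:
  7: stage values: 4 and 5
  8: enter pick_anchor: left 4 right 5
  9: trim_outliers called with 4, 3
Execution walk:
  screen_input([5, 10, 11, 7, 6, 9, 4]) -> 4  [called from resolve_slot, line 27]
  process_batch([5, 10, 11, 7, 6, 9, 4], 5) -> 5  [called from resolve_slot, line 28]
  pick_anchor(4, 5) -> 9  [called from resolve_slot, line 30]
  resolve_slot([5, 10, 11, 7, 6, 9, 4], 5) -> 9  [called from main, line 45]
  trim_outliers(9, 3) -> 9  [called from main, line 46]
Log origin:
  1: logged in main at line 44
  2: logged in resolve_slot at line 26
  3: logged in screen_input at line 2
  4: logged in screen_input at line 7
  5: logged in process_batch at line 11
  6: logged in process_batch at line 16
  7: logged in resolve_slot at line 29
  8: logged in pick_anchor at line 20
  9: logged in trim_outliers at line 33
A correct fix: line 22: replace `+` with `%`.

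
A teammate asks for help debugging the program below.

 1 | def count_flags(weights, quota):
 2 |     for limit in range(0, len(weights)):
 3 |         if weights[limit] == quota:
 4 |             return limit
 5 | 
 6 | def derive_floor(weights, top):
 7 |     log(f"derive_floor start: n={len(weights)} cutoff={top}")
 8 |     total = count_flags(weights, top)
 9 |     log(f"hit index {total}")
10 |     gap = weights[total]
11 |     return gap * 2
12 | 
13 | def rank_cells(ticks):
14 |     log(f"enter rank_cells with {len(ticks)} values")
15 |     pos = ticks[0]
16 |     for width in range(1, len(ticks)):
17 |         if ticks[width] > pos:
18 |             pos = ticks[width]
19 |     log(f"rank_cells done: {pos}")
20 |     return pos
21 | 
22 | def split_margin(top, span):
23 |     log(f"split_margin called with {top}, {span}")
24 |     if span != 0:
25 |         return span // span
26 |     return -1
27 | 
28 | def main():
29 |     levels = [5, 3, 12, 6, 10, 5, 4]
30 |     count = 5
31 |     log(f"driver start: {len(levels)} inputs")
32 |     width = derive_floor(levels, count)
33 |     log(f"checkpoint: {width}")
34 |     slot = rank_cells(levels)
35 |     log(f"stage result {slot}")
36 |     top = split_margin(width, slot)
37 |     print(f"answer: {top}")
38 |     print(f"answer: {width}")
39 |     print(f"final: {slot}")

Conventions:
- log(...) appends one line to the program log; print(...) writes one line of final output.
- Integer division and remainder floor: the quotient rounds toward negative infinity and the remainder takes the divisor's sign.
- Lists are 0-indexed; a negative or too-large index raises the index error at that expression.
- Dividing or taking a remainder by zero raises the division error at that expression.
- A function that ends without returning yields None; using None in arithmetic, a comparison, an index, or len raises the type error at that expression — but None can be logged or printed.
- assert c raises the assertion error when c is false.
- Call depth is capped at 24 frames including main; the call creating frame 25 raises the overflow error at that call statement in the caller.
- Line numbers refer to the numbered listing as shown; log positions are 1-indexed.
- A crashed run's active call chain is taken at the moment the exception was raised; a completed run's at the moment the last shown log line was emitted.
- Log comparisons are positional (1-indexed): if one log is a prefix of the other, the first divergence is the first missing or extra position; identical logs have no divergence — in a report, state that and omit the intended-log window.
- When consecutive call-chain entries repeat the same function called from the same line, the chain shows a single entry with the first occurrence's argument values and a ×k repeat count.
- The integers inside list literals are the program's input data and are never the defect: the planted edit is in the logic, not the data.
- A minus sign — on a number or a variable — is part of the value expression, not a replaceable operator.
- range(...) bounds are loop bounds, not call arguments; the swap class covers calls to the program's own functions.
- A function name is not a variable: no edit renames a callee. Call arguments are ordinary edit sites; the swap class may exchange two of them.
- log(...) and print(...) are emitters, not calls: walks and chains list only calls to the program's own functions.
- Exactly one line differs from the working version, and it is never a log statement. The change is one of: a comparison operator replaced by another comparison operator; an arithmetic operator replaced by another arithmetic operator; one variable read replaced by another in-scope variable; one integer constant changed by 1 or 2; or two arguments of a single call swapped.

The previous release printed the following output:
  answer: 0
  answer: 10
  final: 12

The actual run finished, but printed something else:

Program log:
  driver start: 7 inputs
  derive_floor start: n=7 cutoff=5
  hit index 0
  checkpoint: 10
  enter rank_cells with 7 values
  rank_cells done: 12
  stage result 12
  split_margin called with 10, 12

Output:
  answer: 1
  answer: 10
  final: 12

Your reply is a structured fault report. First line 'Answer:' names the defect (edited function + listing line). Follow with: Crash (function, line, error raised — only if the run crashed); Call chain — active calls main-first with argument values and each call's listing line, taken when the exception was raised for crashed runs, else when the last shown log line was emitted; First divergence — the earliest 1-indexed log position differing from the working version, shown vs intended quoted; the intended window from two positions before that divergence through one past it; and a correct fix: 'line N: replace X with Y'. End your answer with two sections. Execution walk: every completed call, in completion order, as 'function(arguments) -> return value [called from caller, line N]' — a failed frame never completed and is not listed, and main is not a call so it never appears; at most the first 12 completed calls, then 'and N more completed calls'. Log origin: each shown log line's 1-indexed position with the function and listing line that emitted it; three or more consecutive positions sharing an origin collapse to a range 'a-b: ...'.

Answer: the defect is in split_margin at line 25.
Core observation: No log line changed; the fault shows up purely in the output.
Call chain: main -> split_margin(10, 12) (called at line 36).
First divergence: none — the logs agree in full.
Execution walk:
  count_flags([5, 3, 12, 6, 10, 5, 4], 5) -> 0  [called from derive_floor, line 8]
  derive_floor([5, 3, 12, 6, 10, 5, 4], 5) -> 10  [called from main, line 32]
  rank_cells([5, 3, 12, 6, 10, 5, 4]) -> 12  [called from main, line 34]
  split_margin(10, 12) -> 1  [called from main, line 36]
Origin of each log line:
  1: from main, line 31
  2: from derive_floor, line 7
  3: from derive_floor, line 9
  4: from main, line 33
  5: from rank_cells, line 14
  6: from rank_cells, line 19
  7: from main, line 35
  8: from split_margin, line 23
A correct fix: line 25: replace `span // span` with `top // span`.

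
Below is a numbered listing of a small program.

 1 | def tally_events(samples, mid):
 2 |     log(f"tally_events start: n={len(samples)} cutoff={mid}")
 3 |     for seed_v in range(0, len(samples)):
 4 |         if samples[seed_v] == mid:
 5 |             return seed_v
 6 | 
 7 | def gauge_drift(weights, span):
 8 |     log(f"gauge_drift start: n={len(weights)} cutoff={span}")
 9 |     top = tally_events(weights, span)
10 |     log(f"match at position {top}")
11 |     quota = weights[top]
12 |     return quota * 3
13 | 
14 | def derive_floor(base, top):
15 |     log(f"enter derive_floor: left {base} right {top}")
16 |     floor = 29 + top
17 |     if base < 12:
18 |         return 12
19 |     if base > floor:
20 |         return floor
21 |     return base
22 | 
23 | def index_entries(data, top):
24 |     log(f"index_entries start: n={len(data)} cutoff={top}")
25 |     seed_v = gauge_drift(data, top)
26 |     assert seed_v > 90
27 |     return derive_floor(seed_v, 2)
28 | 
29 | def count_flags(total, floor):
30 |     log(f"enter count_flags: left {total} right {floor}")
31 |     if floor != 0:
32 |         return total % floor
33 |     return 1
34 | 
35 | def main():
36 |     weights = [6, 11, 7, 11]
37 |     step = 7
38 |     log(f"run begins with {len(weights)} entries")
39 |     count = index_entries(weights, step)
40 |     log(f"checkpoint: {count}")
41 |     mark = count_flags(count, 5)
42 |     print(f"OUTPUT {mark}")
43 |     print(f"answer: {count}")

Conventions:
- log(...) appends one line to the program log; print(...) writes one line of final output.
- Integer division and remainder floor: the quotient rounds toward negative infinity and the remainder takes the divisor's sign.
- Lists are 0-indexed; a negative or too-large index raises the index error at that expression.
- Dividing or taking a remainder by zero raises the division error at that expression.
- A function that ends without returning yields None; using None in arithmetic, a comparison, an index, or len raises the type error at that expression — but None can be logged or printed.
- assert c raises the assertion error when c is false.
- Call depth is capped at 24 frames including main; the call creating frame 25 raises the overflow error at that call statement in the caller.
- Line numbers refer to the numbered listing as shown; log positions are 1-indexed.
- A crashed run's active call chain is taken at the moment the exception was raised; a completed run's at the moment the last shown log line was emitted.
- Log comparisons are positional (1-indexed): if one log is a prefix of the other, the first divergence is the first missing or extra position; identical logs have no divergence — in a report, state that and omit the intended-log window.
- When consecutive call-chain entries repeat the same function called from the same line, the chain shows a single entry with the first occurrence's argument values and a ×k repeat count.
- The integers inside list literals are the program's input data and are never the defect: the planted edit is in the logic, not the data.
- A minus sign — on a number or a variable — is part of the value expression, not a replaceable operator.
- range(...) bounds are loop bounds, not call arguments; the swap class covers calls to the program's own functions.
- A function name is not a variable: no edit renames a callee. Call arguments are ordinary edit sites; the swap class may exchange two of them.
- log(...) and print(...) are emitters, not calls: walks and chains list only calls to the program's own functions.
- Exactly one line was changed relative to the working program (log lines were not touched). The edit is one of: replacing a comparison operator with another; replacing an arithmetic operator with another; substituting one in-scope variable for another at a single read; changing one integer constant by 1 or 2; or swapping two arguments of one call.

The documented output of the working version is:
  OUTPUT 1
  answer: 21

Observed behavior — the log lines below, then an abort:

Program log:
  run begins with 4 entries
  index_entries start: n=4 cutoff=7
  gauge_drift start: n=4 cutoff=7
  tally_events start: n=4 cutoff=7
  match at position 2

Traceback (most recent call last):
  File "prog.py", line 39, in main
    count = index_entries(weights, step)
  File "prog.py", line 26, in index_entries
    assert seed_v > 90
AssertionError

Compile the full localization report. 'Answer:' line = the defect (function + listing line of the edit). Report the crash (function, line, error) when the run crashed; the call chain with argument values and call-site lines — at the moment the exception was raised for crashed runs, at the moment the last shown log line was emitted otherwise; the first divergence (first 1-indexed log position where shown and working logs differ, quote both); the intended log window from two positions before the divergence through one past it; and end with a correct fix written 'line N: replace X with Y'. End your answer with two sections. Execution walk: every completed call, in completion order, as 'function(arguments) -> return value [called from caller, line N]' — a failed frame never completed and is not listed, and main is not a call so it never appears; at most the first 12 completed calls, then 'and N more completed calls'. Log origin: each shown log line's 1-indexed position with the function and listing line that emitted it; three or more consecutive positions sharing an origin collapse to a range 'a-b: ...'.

Answer: the defect is in index_entries at line 26.
Core observation: After 5 matching log lines the faulty run goes silent, while the working version continues with 'enter derive_floor: left 21 right 2'.
Crash: index_entries, line 26, AssertionError.
Call chain: main -> index_entries([6, 11, 7, 11], 7) (called at line 39).
First divergence: position 6 — after 5 matching lines the faulty run goes silent; intended next line 'enter derive_floor: left 21 right 2'.
Intended log window:
  4: tally_events start: n=4 cutoff=7
  5: match at position 2
  6: enter derive_floor: left 21 right 2
  7: checkpoint: 21
Execution walk:
  tally_events([6, 11, 7, 11], 7) -> 2  [called from gauge_drift, line 9]
  gauge_drift([6, 11, 7, 11], 7) -> 21  [called from index_entries, line 25]
Log origin:
  1: emitted by main (line 38)
  2: emitted by index_entries (line 24)
  3: emitted by gauge_drift (line 8)
  4: emitted by tally_events (line 2)
  5: emitted by gauge_drift (line 10)
A correct fix: line 26: replace `>` with `<=`.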